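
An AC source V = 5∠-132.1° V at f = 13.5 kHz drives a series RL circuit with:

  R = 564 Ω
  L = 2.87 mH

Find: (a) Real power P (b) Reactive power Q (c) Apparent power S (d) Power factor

Step 1 — Angular frequency: ω = 2π·f = 2π·1.35e+04 = 8.482e+04 rad/s.
Step 2 — Component impedances:
  R: Z = R = 564 Ω
  L: Z = jωL = j·8.482e+04·0.00287 = 0 + j243.4 Ω
Step 3 — Series combination: Z_total = R + L = 564 + j243.4 Ω = 614.3∠23.3° Ω.
Step 4 — Source phasor: V = 5∠-132.1° V = -3.352 - j3.71 V.
Step 5 — Current: I = V / Z = -0.007403 - j0.003382 A = 0.008139∠-155.4° A.
Step 6 — Complex power: S = V·I* = 0.03736 + j0.01613 VA.
Step 7 — Real power: P = Re(S) = 0.03736 W.
Step 8 — Reactive power: Q = Im(S) = 0.01613 VAR.
Step 9 — Apparent power: |S| = 0.0407 VA.
Step 10 — Power factor: PF = P/|S| = 0.9181 (lagging).

(a) P = 0.03736 W  (b) Q = 0.01613 VAR  (c) S = 0.0407 VA  (d) PF = 0.9181 (lagging)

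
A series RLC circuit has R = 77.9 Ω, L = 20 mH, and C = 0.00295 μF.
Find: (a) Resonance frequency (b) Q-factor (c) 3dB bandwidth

Step 1 — Resonance: ω₀ = 1/√(LC) = 1/√(0.02·2.95e-09) = 1.302e+05 rad/s.
Step 2 — f₀ = ω₀/(2π) = 2.072e+04 Hz.
Step 3 — Series Q: Q = ω₀L/R = 1.302e+05·0.02/77.9 = 33.42.
Step 4 — Bandwidth: Δω = ω₀/Q = 3895 rad/s; BW = Δω/(2π) = 619.9 Hz.

(a) f₀ = 2.072e+04 Hz  (b) Q = 33.42  (c) BW = 619.9 Hz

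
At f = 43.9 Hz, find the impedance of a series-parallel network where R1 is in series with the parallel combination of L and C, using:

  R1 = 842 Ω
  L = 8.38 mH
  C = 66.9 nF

Step 1 — Angular frequency: ω = 2π·f = 2π·43.9 = 275.8 rad/s.
Step 2 — Component impedances:
  R1: Z = R = 842 Ω
  L: Z = jωL = j·275.8·0.00838 = 0 + j2.311 Ω
  C: Z = 1/(jωC) = -j/(ω·C) = 0 - j5.419e+04 Ω
Step 3 — Parallel branch: L || C = 1/(1/L + 1/C) = 0 + j2.312 Ω.
Step 4 — Series with R1: Z_total = R1 + (L || C) = 842 + j2.312 Ω = 842∠0.2° Ω.

Z = 842 + j2.312 Ω = 842∠0.2° Ω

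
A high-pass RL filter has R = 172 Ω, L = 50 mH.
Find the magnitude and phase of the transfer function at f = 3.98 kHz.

Step 1 — Angular frequency: ω = 2π·3980 = 2.501e+04 rad/s.
Step 2 — Transfer function: H(jω) = jωL/(R + jωL).
Step 3 — Numerator jωL = j·1250; denominator R + jωL = 172 + j1250.
Step 4 — H = 0.9814 + j0.135.
Step 5 — Magnitude: |H| = 0.9907 (-0.1 dB); phase: φ = 7.8°.

|H| = 0.9907 (-0.1 dB), φ = 7.8°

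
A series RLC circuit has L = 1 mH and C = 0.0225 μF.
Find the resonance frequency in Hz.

Step 1 — Resonance condition Im(Z)=0 gives ω₀ = 1/√(LC).
Step 2 — ω₀ = 1/√(0.001·2.25e-08) = 2.108e+05 rad/s.
Step 3 — f₀ = ω₀/(2π) = 3.355e+04 Hz.

f₀ = 3.355e+04 Hz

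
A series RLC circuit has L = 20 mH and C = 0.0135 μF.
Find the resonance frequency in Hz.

Step 1 — Resonance condition Im(Z)=0 gives ω₀ = 1/√(LC).
Step 2 — ω₀ = 1/√(0.02·1.35e-08) = 6.086e+04 rad/s.
Step 3 — f₀ = ω₀/(2π) = 9686 Hz.

f₀ = 9686 Hz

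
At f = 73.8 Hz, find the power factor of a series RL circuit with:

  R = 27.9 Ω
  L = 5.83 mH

Step 1 — Angular frequency: ω = 2π·f = 2π·73.8 = 463.7 rad/s.
Step 2 — Component impedances:
  R: Z = R = 27.9 Ω
  L: Z = jωL = j·463.7·0.00583 = 0 + j2.703 Ω
Step 3 — Series combination: Z_total = R + L = 27.9 + j2.703 Ω = 28.03∠5.5° Ω.
Step 4 — Power factor: PF = cos(φ) = Re(Z)/|Z| = 27.9/28.031 = 0.9953.
Step 5 — Type: Im(Z) = 2.703 ⇒ lagging (phase φ = 5.5°).

PF = 0.9953 (lagging, φ = 5.5°)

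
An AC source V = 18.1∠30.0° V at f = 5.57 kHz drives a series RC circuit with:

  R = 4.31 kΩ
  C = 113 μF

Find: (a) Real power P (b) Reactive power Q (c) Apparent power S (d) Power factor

Step 1 — Angular frequency: ω = 2π·f = 2π·5570 = 3.5e+04 rad/s.
Step 2 — Component impedances:
  R: Z = R = 4310 Ω
  C: Z = 1/(jωC) = -j/(ω·C) = 0 - j0.2529 Ω
Step 3 — Series combination: Z_total = R + C = 4310 - j0.2529 Ω = 4310∠-0.0° Ω.
Step 4 — Source phasor: V = 18.1∠30.0° V = 15.68 + j9.05 V.
Step 5 — Current: I = V / Z = 0.003637 + j0.0021 A = 0.0042∠30.0° A.
Step 6 — Complex power: S = V·I* = 0.07601 - j4.46e-06 VA.
Step 7 — Real power: P = Re(S) = 0.07601 W.
Step 8 — Reactive power: Q = Im(S) = -4.46e-06 VAR.
Step 9 — Apparent power: |S| = 0.07601 VA.
Step 10 — Power factor: PF = P/|S| = 1 (leading).

(a) P = 0.07601 W  (b) Q = -4.46e-06 VAR  (c) S = 0.07601 VA  (d) PF = 1 (leading)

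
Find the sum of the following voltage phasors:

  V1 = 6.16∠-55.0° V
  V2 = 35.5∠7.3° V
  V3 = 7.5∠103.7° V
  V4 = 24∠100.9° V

Step 1 — Convert each phasor to rectangular form:
  V1 = 6.16·(cos(-55.0°) + j·sin(-55.0°)) = 3.533 - j5.046 V
  V2 = 35.5·(cos(7.3°) + j·sin(7.3°)) = 35.21 + j4.511 V
  V3 = 7.5·(cos(103.7°) + j·sin(103.7°)) = -1.776 + j7.287 V
  V4 = 24·(cos(100.9°) + j·sin(100.9°)) = -4.538 + j23.57 V
Step 2 — Sum components: V_total = 32.43 + j30.32 V.
Step 3 — Convert to polar: |V_total| = 44.4 V, ∠V_total = 43.1°.

V_total = 44.4∠43.1° V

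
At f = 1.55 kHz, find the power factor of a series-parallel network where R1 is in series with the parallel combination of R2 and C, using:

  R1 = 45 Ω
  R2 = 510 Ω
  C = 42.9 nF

Step 1 — Angular frequency: ω = 2π·f = 2π·1550 = 9739 rad/s.
Step 2 — Component impedances:
  R1: Z = R = 45 Ω
  R2: Z = R = 510 Ω
  C: Z = 1/(jωC) = -j/(ω·C) = 0 - j2393 Ω
Step 3 — Parallel branch: R2 || C = 1/(1/R2 + 1/C) = 487.9 - j104 Ω.
Step 4 — Series with R1: Z_total = R1 + (R2 || C) = 532.9 - j104 Ω = 542.9∠-11.0° Ω.
Step 5 — Power factor: PF = cos(φ) = Re(Z)/|Z| = 532.85/542.9 = 0.9815.
Step 6 — Type: Im(Z) = -104 ⇒ leading (phase φ = -11.0°).

PF = 0.9815 (leading, φ = -11.0°)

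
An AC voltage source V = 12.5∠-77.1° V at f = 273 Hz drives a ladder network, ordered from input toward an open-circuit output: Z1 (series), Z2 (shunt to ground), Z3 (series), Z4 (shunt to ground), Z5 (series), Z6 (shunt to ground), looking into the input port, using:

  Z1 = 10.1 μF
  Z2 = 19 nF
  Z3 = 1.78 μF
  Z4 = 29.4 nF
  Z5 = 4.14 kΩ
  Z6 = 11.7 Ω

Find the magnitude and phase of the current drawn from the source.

Step 1 — Angular frequency: ω = 2π·f = 2π·273 = 1715 rad/s.
Step 2 — Component impedances:
  Z1: Z = 1/(jωC) = -j/(ω·C) = 0 - j57.72 Ω
  Z2: Z = 1/(jωC) = -j/(ω·C) = 0 - j3.068e+04 Ω
  Z3: Z = 1/(jωC) = -j/(ω·C) = 0 - j327.5 Ω
  Z4: Z = 1/(jωC) = -j/(ω·C) = 0 - j1.983e+04 Ω
  Z5: Z = R = 4140 Ω
  Z6: Z = R = 11.7 Ω
Step 3 — Ladder network (open output): work backward from the far end, alternating series and parallel combinations. Z_in = 3636 - j1630 Ω = 3985∠-24.1° Ω.
Step 4 — Source phasor: V = 12.5∠-77.1° V = 2.791 - j12.18 V.
Step 5 — Ohm's law: I = V / Z_total = (2.791 - j12.18) / (3636 - j1630) = 0.00189 - j0.002504 A.
Step 6 — Convert to polar: |I| = 0.003137 A, ∠I = -53.0°.

I = 0.003137∠-53.0° A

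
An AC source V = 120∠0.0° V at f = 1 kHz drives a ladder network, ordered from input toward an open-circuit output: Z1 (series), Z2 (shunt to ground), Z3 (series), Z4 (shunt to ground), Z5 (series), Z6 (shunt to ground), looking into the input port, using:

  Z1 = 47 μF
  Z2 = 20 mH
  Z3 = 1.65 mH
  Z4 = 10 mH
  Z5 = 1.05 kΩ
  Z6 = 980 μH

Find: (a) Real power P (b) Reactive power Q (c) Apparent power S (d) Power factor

Step 1 — Angular frequency: ω = 2π·f = 2π·1000 = 6283 rad/s.
Step 2 — Component impedances:
  Z1: Z = 1/(jωC) = -j/(ω·C) = 0 - j3.386 Ω
  Z2: Z = jωL = j·6283·0.02 = 0 + j125.7 Ω
  Z3: Z = jωL = j·6283·0.00165 = 0 + j10.37 Ω
  Z4: Z = jωL = j·6283·0.01 = 0 + j62.83 Ω
  Z5: Z = R = 1050 Ω
  Z6: Z = jωL = j·6283·0.00098 = 0 + j6.158 Ω
Step 3 — Ladder network (open output): work backward from the far end, alternating series and parallel combinations. Z_in = 1.498 + j42.8 Ω = 42.83∠88.0° Ω.
Step 4 — Source phasor: V = 120∠0.0° V = 120 V.
Step 5 — Current: I = V / Z = 0.09802 - j2.8 A = 2.802∠-88.0° A.
Step 6 — Complex power: S = V·I* = 11.76 + j336 VA.
Step 7 — Real power: P = Re(S) = 11.76 W.
Step 8 — Reactive power: Q = Im(S) = 336 VAR.
Step 9 — Apparent power: |S| = 336.3 VA.
Step 10 — Power factor: PF = P/|S| = 0.03498 (lagging).

(a) P = 11.76 W  (b) Q = 336 VAR  (c) S = 336.3 VA  (d) PF = 0.03498 (lagging)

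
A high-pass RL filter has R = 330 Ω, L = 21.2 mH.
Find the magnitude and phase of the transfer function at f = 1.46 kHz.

Step 1 — Angular frequency: ω = 2π·1460 = 9173 rad/s.
Step 2 — Transfer function: H(jω) = jωL/(R + jωL).
Step 3 — Numerator jωL = j·194.5; denominator R + jωL = 330 + j194.5.
Step 4 — H = 0.2578 + j0.4374.
Step 5 — Magnitude: |H| = 0.5077 (-5.9 dB); phase: φ = 59.5°.

|H| = 0.5077 (-5.9 dB), φ = 59.5°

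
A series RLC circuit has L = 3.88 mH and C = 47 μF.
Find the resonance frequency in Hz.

Step 1 — Resonance condition Im(Z)=0 gives ω₀ = 1/√(LC).
Step 2 — ω₀ = 1/√(0.00388·4.7e-05) = 2342 rad/s.
Step 3 — f₀ = ω₀/(2π) = 372.7 Hz.

f₀ = 372.7 Hz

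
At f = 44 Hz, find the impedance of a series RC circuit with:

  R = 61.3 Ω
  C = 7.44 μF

Step 1 — Angular frequency: ω = 2π·f = 2π·44 = 276.5 rad/s.
Step 2 — Component impedances:
  R: Z = R = 61.3 Ω
  C: Z = 1/(jωC) = -j/(ω·C) = 0 - j486.2 Ω
Step 3 — Series combination: Z_total = R + C = 61.3 - j486.2 Ω = 490∠-82.8° Ω.

Z = 61.3 - j486.2 Ω = 490∠-82.8° Ω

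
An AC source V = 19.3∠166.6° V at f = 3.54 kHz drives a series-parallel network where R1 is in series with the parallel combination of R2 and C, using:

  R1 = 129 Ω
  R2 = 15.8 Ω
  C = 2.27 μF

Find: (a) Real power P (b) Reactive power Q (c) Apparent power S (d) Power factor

Step 1 — Angular frequency: ω = 2π·f = 2π·3540 = 2.224e+04 rad/s.
Step 2 — Component impedances:
  R1: Z = R = 129 Ω
  R2: Z = R = 15.8 Ω
  C: Z = 1/(jωC) = -j/(ω·C) = 0 - j19.81 Ω
Step 3 — Parallel branch: R2 || C = 1/(1/R2 + 1/C) = 9.655 - j7.703 Ω.
Step 4 — Series with R1: Z_total = R1 + (R2 || C) = 138.7 - j7.703 Ω = 138.9∠-3.2° Ω.
Step 5 — Source phasor: V = 19.3∠166.6° V = -18.77 + j4.473 V.
Step 6 — Current: I = V / Z = -0.1368 + j0.02466 A = 0.139∠169.8° A.
Step 7 — Complex power: S = V·I* = 2.678 - j0.1488 VA.
Step 8 — Real power: P = Re(S) = 2.678 W.
Step 9 — Reactive power: Q = Im(S) = -0.1488 VAR.
Step 10 — Apparent power: |S| = 2.682 VA.
Step 11 — Power factor: PF = P/|S| = 0.9985 (leading).

(a) P = 2.678 W  (b) Q = -0.1488 VAR  (c) S = 2.682 VA  (d) PF = 0.9985 (leading)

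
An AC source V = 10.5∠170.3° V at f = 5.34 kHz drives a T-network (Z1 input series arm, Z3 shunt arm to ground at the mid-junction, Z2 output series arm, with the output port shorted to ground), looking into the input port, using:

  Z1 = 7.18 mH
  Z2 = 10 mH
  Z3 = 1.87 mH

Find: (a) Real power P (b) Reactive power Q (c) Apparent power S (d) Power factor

Step 1 — Angular frequency: ω = 2π·f = 2π·5340 = 3.355e+04 rad/s.
Step 2 — Component impedances:
  Z1: Z = jωL = j·3.355e+04·0.00718 = 0 + j240.9 Ω
  Z2: Z = jωL = j·3.355e+04·0.01 = 0 + j335.5 Ω
  Z3: Z = jωL = j·3.355e+04·0.00187 = 0 + j62.74 Ω
Step 3 — With the output port shorted to ground, the output series arm Z2 runs from the junction to ground; the shunt arm Z3 also runs from the junction to ground. They appear in parallel: Z3 || Z2 = 0 + j52.86 Ω.
Step 4 — Series with input arm Z1: Z_in = Z1 + (Z3 || Z2) = 0 + j293.8 Ω = 293.8∠90.0° Ω.
Step 5 — Source phasor: V = 10.5∠170.3° V = -10.35 + j1.769 V.
Step 6 — Current: I = V / Z = 0.006022 + j0.03523 A = 0.03574∠80.3° A.
Step 7 — Complex power: S = V·I* = 0 + j0.3753 VA.
Step 8 — Real power: P = Re(S) = 0 W.
Step 9 — Reactive power: Q = Im(S) = 0.3753 VAR.
Step 10 — Apparent power: |S| = 0.3753 VA.
Step 11 — Power factor: PF = P/|S| = 0 (lagging).

(a) P = 0 W  (b) Q = 0.3753 VAR  (c) S = 0.3753 VA  (d) PF = 0 (lagging)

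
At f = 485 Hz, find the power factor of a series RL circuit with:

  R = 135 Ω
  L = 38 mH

Step 1 — Angular frequency: ω = 2π·f = 2π·485 = 3047 rad/s.
Step 2 — Component impedances:
  R: Z = R = 135 Ω
  L: Z = jωL = j·3047·0.038 = 0 + j115.8 Ω
Step 3 — Series combination: Z_total = R + L = 135 + j115.8 Ω = 177.9∠40.6° Ω.
Step 4 — Power factor: PF = cos(φ) = Re(Z)/|Z| = 135/177.86 = 0.759.
Step 5 — Type: Im(Z) = 115.8 ⇒ lagging (phase φ = 40.6°).

PF = 0.759 (lagging, φ = 40.6°)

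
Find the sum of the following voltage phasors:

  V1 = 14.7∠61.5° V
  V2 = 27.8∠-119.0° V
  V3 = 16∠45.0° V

Step 1 — Convert each phasor to rectangular form:
  V1 = 14.7·(cos(61.5°) + j·sin(61.5°)) = 7.014 + j12.92 V
  V2 = 27.8·(cos(-119.0°) + j·sin(-119.0°)) = -13.48 - j24.31 V
  V3 = 16·(cos(45.0°) + j·sin(45.0°)) = 11.31 + j11.31 V
Step 2 — Sum components: V_total = 4.85 - j0.08211 V.
Step 3 — Convert to polar: |V_total| = 4.851 V, ∠V_total = -1.0°.

V_total = 4.851∠-1.0° V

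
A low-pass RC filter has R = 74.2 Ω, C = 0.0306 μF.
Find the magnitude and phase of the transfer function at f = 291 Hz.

Step 1 — Angular frequency: ω = 2π·291 = 1828 rad/s.
Step 2 — Transfer function: H(jω) = 1/(1 + jωRC).
Step 3 — Denominator: 1 + jωRC = 1 + j·1828·74.2·3.06e-08 = 1 + j0.004151.
Step 4 — H = 1 - j0.004151.
Step 5 — Magnitude: |H| = 1 (-0.0 dB); phase: φ = -0.2°.

|H| = 1 (-0.0 dB), φ = -0.2°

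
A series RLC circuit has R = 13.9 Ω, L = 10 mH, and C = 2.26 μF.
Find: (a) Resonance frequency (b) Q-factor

Step 1 — Resonance condition Im(Z)=0 gives ω₀ = 1/√(LC).
Step 2 — ω₀ = 1/√(0.01·2.26e-06) = 6652 rad/s.
Step 3 — f₀ = ω₀/(2π) = 1059 Hz.
Step 4 — Series Q: Q = ω₀L/R = 6652·0.01/13.9 = 4.786.

(a) f₀ = 1059 Hz  (b) Q = 4.786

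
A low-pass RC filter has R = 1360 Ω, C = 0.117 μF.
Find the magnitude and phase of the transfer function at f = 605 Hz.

Step 1 — Angular frequency: ω = 2π·605 = 3801 rad/s.
Step 2 — Transfer function: H(jω) = 1/(1 + jωRC).
Step 3 — Denominator: 1 + jωRC = 1 + j·3801·1360·1.17e-07 = 1 + j0.6049.
Step 4 — H = 0.7321 - j0.4428.
Step 5 — Magnitude: |H| = 0.8557 (-1.4 dB); phase: φ = -31.2°.

|H| = 0.8557 (-1.4 dB), φ = -31.2°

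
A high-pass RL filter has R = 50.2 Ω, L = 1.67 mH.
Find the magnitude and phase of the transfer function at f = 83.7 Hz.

Step 1 — Angular frequency: ω = 2π·83.7 = 525.9 rad/s.
Step 2 — Transfer function: H(jω) = jωL/(R + jωL).
Step 3 — Numerator jωL = j·0.8783; denominator R + jωL = 50.2 + j0.8783.
Step 4 — H = 0.000306 + j0.01749.
Step 5 — Magnitude: |H| = 0.01749 (-35.1 dB); phase: φ = 89.0°.

|H| = 0.01749 (-35.1 dB), φ = 89.0°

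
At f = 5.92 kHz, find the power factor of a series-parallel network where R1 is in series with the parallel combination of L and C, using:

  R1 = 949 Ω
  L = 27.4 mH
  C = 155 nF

Step 1 — Angular frequency: ω = 2π·f = 2π·5920 = 3.72e+04 rad/s.
Step 2 — Component impedances:
  R1: Z = R = 949 Ω
  L: Z = jωL = j·3.72e+04·0.0274 = 0 + j1019 Ω
  C: Z = 1/(jωC) = -j/(ω·C) = 0 - j173.4 Ω
Step 3 — Parallel branch: L || C = 1/(1/L + 1/C) = 0 - j209 Ω.
Step 4 — Series with R1: Z_total = R1 + (L || C) = 949 - j209 Ω = 971.7∠-12.4° Ω.
Step 5 — Power factor: PF = cos(φ) = Re(Z)/|Z| = 949/971.7 = 0.9766.
Step 6 — Type: Im(Z) = -209 ⇒ leading (phase φ = -12.4°).

PF = 0.9766 (leading, φ = -12.4°)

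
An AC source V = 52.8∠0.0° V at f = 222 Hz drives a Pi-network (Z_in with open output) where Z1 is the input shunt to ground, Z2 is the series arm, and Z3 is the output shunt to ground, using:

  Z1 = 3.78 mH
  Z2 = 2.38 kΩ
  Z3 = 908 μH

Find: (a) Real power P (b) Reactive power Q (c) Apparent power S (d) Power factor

Step 1 — Angular frequency: ω = 2π·f = 2π·222 = 1395 rad/s.
Step 2 — Component impedances:
  Z1: Z = jωL = j·1395·0.00378 = 0 + j5.273 Ω
  Z2: Z = R = 2380 Ω
  Z3: Z = jωL = j·1395·0.000908 = 0 + j1.267 Ω
Step 3 — With open output, the series arm Z2 and the output shunt Z3 appear in series to ground: Z2 + Z3 = 2380 + j1.267 Ω.
Step 4 — Parallel with input shunt Z1: Z_in = Z1 || (Z2 + Z3) = 0.01168 + j5.273 Ω = 5.273∠89.9° Ω.
Step 5 — Source phasor: V = 52.8∠0.0° V = 52.8 V.
Step 6 — Current: I = V / Z = 0.02218 - j10.01 A = 10.01∠-89.9° A.
Step 7 — Complex power: S = V·I* = 1.171 + j528.7 VA.
Step 8 — Real power: P = Re(S) = 1.171 W.
Step 9 — Reactive power: Q = Im(S) = 528.7 VAR.
Step 10 — Apparent power: |S| = 528.7 VA.
Step 11 — Power factor: PF = P/|S| = 0.002215 (lagging).

(a) P = 1.171 W  (b) Q = 528.7 VAR  (c) S = 528.7 VA  (d) PF = 0.002215 (lagging)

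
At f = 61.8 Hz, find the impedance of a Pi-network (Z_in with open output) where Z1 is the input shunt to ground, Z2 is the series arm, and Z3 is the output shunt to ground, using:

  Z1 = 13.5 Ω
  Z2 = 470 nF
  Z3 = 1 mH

Step 1 — Angular frequency: ω = 2π·f = 2π·61.8 = 388.3 rad/s.
Step 2 — Component impedances:
  Z1: Z = R = 13.5 Ω
  Z2: Z = 1/(jωC) = -j/(ω·C) = 0 - j5479 Ω
  Z3: Z = jωL = j·388.3·0.001 = 0 + j0.3883 Ω
Step 3 — With open output, the series arm Z2 and the output shunt Z3 appear in series to ground: Z2 + Z3 = 0 - j5479 Ω.
Step 4 — Parallel with input shunt Z1: Z_in = Z1 || (Z2 + Z3) = 13.5 - j0.03326 Ω = 13.5∠-0.1° Ω.

Z = 13.5 - j0.03326 Ω = 13.5∠-0.1° Ω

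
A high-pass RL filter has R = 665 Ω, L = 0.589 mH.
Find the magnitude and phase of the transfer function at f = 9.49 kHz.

Step 1 — Angular frequency: ω = 2π·9490 = 5.963e+04 rad/s.
Step 2 — Transfer function: H(jω) = jωL/(R + jωL).
Step 3 — Numerator jωL = j·35.12; denominator R + jωL = 665 + j35.12.
Step 4 — H = 0.002781 + j0.05267.
Step 5 — Magnitude: |H| = 0.05274 (-25.6 dB); phase: φ = 87.0°.

|H| = 0.05274 (-25.6 dB), φ = 87.0°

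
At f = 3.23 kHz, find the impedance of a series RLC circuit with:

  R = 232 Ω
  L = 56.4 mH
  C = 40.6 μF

Step 1 — Angular frequency: ω = 2π·f = 2π·3230 = 2.029e+04 rad/s.
Step 2 — Component impedances:
  R: Z = R = 232 Ω
  L: Z = jωL = j·2.029e+04·0.0564 = 0 + j1145 Ω
  C: Z = 1/(jωC) = -j/(ω·C) = 0 - j1.214 Ω
Step 3 — Series combination: Z_total = R + L + C = 232 + j1143 Ω = 1167∠78.5° Ω.

Z = 232 + j1143 Ω = 1167∠78.5° Ω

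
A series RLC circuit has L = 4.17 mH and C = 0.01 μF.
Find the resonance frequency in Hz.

Step 1 — Resonance condition Im(Z)=0 gives ω₀ = 1/√(LC).
Step 2 — ω₀ = 1/√(0.00417·1e-08) = 1.549e+05 rad/s.
Step 3 — f₀ = ω₀/(2π) = 2.465e+04 Hz.

f₀ = 2.465e+04 Hz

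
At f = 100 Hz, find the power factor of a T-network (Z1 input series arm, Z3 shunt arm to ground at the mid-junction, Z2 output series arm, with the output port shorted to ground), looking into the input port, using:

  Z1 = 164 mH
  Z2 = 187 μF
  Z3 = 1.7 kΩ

Step 1 — Angular frequency: ω = 2π·f = 2π·100 = 628.3 rad/s.
Step 2 — Component impedances:
  Z1: Z = jωL = j·628.3·0.164 = 0 + j103 Ω
  Z2: Z = 1/(jωC) = -j/(ω·C) = 0 - j8.511 Ω
  Z3: Z = R = 1700 Ω
Step 3 — With the output port shorted to ground, the output series arm Z2 runs from the junction to ground; the shunt arm Z3 also runs from the junction to ground. They appear in parallel: Z3 || Z2 = 0.04261 - j8.511 Ω.
Step 4 — Series with input arm Z1: Z_in = Z1 + (Z3 || Z2) = 0.04261 + j94.53 Ω = 94.53∠90.0° Ω.
Step 5 — Power factor: PF = cos(φ) = Re(Z)/|Z| = 0.042609/94.534 = 0.0004507.
Step 6 — Type: Im(Z) = 94.53 ⇒ lagging (phase φ = 90.0°).

PF = 0.0004507 (lagging, φ = 90.0°)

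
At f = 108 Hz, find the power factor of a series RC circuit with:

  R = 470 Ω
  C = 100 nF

Step 1 — Angular frequency: ω = 2π·f = 2π·108 = 678.6 rad/s.
Step 2 — Component impedances:
  R: Z = R = 470 Ω
  C: Z = 1/(jωC) = -j/(ω·C) = 0 - j1.474e+04 Ω
Step 3 — Series combination: Z_total = R + C = 470 - j1.474e+04 Ω = 1.474e+04∠-88.2° Ω.
Step 4 — Power factor: PF = cos(φ) = Re(Z)/|Z| = 470/14744 = 0.03188.
Step 5 — Type: Im(Z) = -1.474e+04 ⇒ leading (phase φ = -88.2°).

PF = 0.03188 (leading, φ = -88.2°)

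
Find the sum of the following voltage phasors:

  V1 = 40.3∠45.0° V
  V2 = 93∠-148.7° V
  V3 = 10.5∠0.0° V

Step 1 — Convert each phasor to rectangular form:
  V1 = 40.3·(cos(45.0°) + j·sin(45.0°)) = 28.5 + j28.5 V
  V2 = 93·(cos(-148.7°) + j·sin(-148.7°)) = -79.46 - j48.32 V
  V3 = 10.5·(cos(0.0°) + j·sin(0.0°)) = 10.5 V
Step 2 — Sum components: V_total = -40.47 - j19.82 V.
Step 3 — Convert to polar: |V_total| = 45.06 V, ∠V_total = -153.9°.

V_total = 45.06∠-153.9° V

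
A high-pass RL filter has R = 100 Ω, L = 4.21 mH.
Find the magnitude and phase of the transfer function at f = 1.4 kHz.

Step 1 — Angular frequency: ω = 2π·1400 = 8796 rad/s.
Step 2 — Transfer function: H(jω) = jωL/(R + jωL).
Step 3 — Numerator jωL = j·37.03; denominator R + jωL = 100 + j37.03.
Step 4 — H = 0.1206 + j0.3257.
Step 5 — Magnitude: |H| = 0.3473 (-9.2 dB); phase: φ = 69.7°.

|H| = 0.3473 (-9.2 dB), φ = 69.7°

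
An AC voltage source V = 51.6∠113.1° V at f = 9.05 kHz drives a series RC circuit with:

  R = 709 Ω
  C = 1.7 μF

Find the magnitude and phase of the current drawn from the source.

Step 1 — Angular frequency: ω = 2π·f = 2π·9050 = 5.686e+04 rad/s.
Step 2 — Component impedances:
  R: Z = R = 709 Ω
  C: Z = 1/(jωC) = -j/(ω·C) = 0 - j10.34 Ω
Step 3 — Series combination: Z_total = R + C = 709 - j10.34 Ω = 709.1∠-0.8° Ω.
Step 4 — Source phasor: V = 51.6∠113.1° V = -20.24 + j47.46 V.
Step 5 — Ohm's law: I = V / Z_total = (-20.24 + j47.46) / (709 - j10.34) = -0.02952 + j0.06651 A.
Step 6 — Convert to polar: |I| = 0.07277 A, ∠I = 113.9°.

I = 0.07277∠113.9° A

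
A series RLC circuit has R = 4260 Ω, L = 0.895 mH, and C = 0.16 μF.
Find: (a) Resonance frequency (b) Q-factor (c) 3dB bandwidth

Step 1 — Resonance: ω₀ = 1/√(LC) = 1/√(0.000895·1.6e-07) = 8.357e+04 rad/s.
Step 2 — f₀ = ω₀/(2π) = 1.33e+04 Hz.
Step 3 — Series Q: Q = ω₀L/R = 8.357e+04·0.000895/4260 = 0.01756.
Step 4 — Bandwidth: Δω = ω₀/Q = 4.76e+06 rad/s; BW = Δω/(2π) = 7.575e+05 Hz.

(a) f₀ = 1.33e+04 Hz  (b) Q = 0.01756  (c) BW = 7.575e+05 Hz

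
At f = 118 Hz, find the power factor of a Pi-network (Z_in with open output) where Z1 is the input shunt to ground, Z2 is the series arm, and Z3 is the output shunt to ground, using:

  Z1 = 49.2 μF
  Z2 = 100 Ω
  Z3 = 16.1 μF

Step 1 — Angular frequency: ω = 2π·f = 2π·118 = 741.4 rad/s.
Step 2 — Component impedances:
  Z1: Z = 1/(jωC) = -j/(ω·C) = 0 - j27.41 Ω
  Z2: Z = R = 100 Ω
  Z3: Z = 1/(jωC) = -j/(ω·C) = 0 - j83.77 Ω
Step 3 — With open output, the series arm Z2 and the output shunt Z3 appear in series to ground: Z2 + Z3 = 100 - j83.77 Ω.
Step 4 — Parallel with input shunt Z1: Z_in = Z1 || (Z2 + Z3) = 3.361 - j23.68 Ω = 23.91∠-81.9° Ω.
Step 5 — Power factor: PF = cos(φ) = Re(Z)/|Z| = 3.3606/23.915 = 0.1405.
Step 6 — Type: Im(Z) = -23.68 ⇒ leading (phase φ = -81.9°).

PF = 0.1405 (leading, φ = -81.9°)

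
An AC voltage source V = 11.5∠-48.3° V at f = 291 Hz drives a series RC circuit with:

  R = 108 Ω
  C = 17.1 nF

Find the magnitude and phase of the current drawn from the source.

Step 1 — Angular frequency: ω = 2π·f = 2π·291 = 1828 rad/s.
Step 2 — Component impedances:
  R: Z = R = 108 Ω
  C: Z = 1/(jωC) = -j/(ω·C) = 0 - j3.198e+04 Ω
Step 3 — Series combination: Z_total = R + C = 108 - j3.198e+04 Ω = 3.198e+04∠-89.8° Ω.
Step 4 — Source phasor: V = 11.5∠-48.3° V = 7.65 - j8.586 V.
Step 5 — Ohm's law: I = V / Z_total = (7.65 - j8.586) / (108 - j3.198e+04) = 0.0002693 + j0.0002383 A.
Step 6 — Convert to polar: |I| = 0.0003596 A, ∠I = 41.5°.

I = 0.0003596∠41.5° A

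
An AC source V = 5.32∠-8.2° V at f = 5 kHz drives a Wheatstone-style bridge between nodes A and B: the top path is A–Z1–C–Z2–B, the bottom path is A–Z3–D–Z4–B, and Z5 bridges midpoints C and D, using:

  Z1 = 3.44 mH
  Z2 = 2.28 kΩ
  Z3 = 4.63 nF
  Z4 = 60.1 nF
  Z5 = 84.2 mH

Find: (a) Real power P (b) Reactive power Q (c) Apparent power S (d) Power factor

Step 1 — Angular frequency: ω = 2π·f = 2π·5000 = 3.142e+04 rad/s.
Step 2 — Component impedances:
  Z1: Z = jωL = j·3.142e+04·0.00344 = 0 + j108.1 Ω
  Z2: Z = R = 2280 Ω
  Z3: Z = 1/(jωC) = -j/(ω·C) = 0 - j6875 Ω
  Z4: Z = 1/(jωC) = -j/(ω·C) = 0 - j529.6 Ω
  Z5: Z = jωL = j·3.142e+04·0.0842 = 0 + j2645 Ω
Step 3 — Bridge requires nodal analysis (the Z5 bridge couples midpoints C and D, so the two paths cannot be reduced to a simple series/parallel combination). Setting node B to ground and injecting 1 A at node A, the 3-node admittance system at A, C, D solves to V_A = Z_AB = 1741 + j1151 Ω = 2087∠33.5° Ω.
Step 4 — Source phasor: V = 5.32∠-8.2° V = 5.266 - j0.7588 V.
Step 5 — Current: I = V / Z = 0.001904 - j0.001694 A = 0.002549∠-41.7° A.
Step 6 — Complex power: S = V·I* = 0.01131 + j0.007477 VA.
Step 7 — Real power: P = Re(S) = 0.01131 W.
Step 8 — Reactive power: Q = Im(S) = 0.007477 VAR.
Step 9 — Apparent power: |S| = 0.01356 VA.
Step 10 — Power factor: PF = P/|S| = 0.8343 (lagging).

(a) P = 0.01131 W  (b) Q = 0.007477 VAR  (c) S = 0.01356 VA  (d) PF = 0.8343 (lagging)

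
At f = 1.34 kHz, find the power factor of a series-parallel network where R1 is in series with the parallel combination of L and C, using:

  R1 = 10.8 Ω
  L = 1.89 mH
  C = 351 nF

Step 1 — Angular frequency: ω = 2π·f = 2π·1340 = 8419 rad/s.
Step 2 — Component impedances:
  R1: Z = R = 10.8 Ω
  L: Z = jωL = j·8419·0.00189 = 0 + j15.91 Ω
  C: Z = 1/(jωC) = -j/(ω·C) = 0 - j338.4 Ω
Step 3 — Parallel branch: L || C = 1/(1/L + 1/C) = 0 + j16.7 Ω.
Step 4 — Series with R1: Z_total = R1 + (L || C) = 10.8 + j16.7 Ω = 19.89∠57.1° Ω.
Step 5 — Power factor: PF = cos(φ) = Re(Z)/|Z| = 10.8/19.886 = 0.5431.
Step 6 — Type: Im(Z) = 16.7 ⇒ lagging (phase φ = 57.1°).

PF = 0.5431 (lagging, φ = 57.1°)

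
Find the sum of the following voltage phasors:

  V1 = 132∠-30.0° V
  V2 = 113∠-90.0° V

Step 1 — Convert each phasor to rectangular form:
  V1 = 132·(cos(-30.0°) + j·sin(-30.0°)) = 114.3 - j66 V
  V2 = 113·(cos(-90.0°) + j·sin(-90.0°)) = 0 - j113 V
Step 2 — Sum components: V_total = 114.3 - j179 V.
Step 3 — Convert to polar: |V_total| = 212.4 V, ∠V_total = -57.4°.

V_total = 212.4∠-57.4° V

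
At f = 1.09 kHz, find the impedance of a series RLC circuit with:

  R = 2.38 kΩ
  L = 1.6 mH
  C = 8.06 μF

Step 1 — Angular frequency: ω = 2π·f = 2π·1090 = 6849 rad/s.
Step 2 — Component impedances:
  R: Z = R = 2380 Ω
  L: Z = jωL = j·6849·0.0016 = 0 + j10.96 Ω
  C: Z = 1/(jωC) = -j/(ω·C) = 0 - j18.12 Ω
Step 3 — Series combination: Z_total = R + L + C = 2380 - j7.158 Ω = 2380∠-0.2° Ω.

Z = 2380 - j7.158 Ω = 2380∠-0.2° Ω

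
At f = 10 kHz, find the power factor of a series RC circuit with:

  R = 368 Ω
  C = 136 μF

Step 1 — Angular frequency: ω = 2π·f = 2π·1e+04 = 6.283e+04 rad/s.
Step 2 — Component impedances:
  R: Z = R = 368 Ω
  C: Z = 1/(jωC) = -j/(ω·C) = 0 - j0.117 Ω
Step 3 — Series combination: Z_total = R + C = 368 - j0.117 Ω = 368∠-0.0° Ω.
Step 4 — Power factor: PF = cos(φ) = Re(Z)/|Z| = 368/368 = 1.
Step 5 — Type: Im(Z) = -0.117 ⇒ leading (phase φ = -0.0°).

PF = 1 (leading, φ = -0.0°)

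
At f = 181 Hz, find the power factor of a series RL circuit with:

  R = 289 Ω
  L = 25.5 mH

Step 1 — Angular frequency: ω = 2π·f = 2π·181 = 1137 rad/s.
Step 2 — Component impedances:
  R: Z = R = 289 Ω
  L: Z = jωL = j·1137·0.0255 = 0 + j29 Ω
Step 3 — Series combination: Z_total = R + L = 289 + j29 Ω = 290.5∠5.7° Ω.
Step 4 — Power factor: PF = cos(φ) = Re(Z)/|Z| = 289/290.45 = 0.995.
Step 5 — Type: Im(Z) = 29 ⇒ lagging (phase φ = 5.7°).

PF = 0.995 (lagging, φ = 5.7°)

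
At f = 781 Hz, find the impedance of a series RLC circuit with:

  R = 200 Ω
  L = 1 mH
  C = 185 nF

Step 1 — Angular frequency: ω = 2π·f = 2π·781 = 4907 rad/s.
Step 2 — Component impedances:
  R: Z = R = 200 Ω
  L: Z = jωL = j·4907·0.001 = 0 + j4.907 Ω
  C: Z = 1/(jωC) = -j/(ω·C) = 0 - j1102 Ω
Step 3 — Series combination: Z_total = R + L + C = 200 - j1097 Ω = 1115∠-79.7° Ω.

Z = 200 - j1097 Ω = 1115∠-79.7° Ω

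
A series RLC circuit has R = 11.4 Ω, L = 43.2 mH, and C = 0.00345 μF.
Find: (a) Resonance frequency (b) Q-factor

Step 1 — Resonance condition Im(Z)=0 gives ω₀ = 1/√(LC).
Step 2 — ω₀ = 1/√(0.0432·3.45e-09) = 8.191e+04 rad/s.
Step 3 — f₀ = ω₀/(2π) = 1.304e+04 Hz.
Step 4 — Series Q: Q = ω₀L/R = 8.191e+04·0.0432/11.4 = 310.4.

(a) f₀ = 1.304e+04 Hz  (b) Q = 310.4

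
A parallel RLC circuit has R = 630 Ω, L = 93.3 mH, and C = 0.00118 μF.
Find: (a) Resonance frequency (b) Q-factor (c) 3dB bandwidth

Step 1 — Resonance: ω₀ = 1/√(LC) = 1/√(0.0933·1.18e-09) = 9.531e+04 rad/s.
Step 2 — f₀ = ω₀/(2π) = 1.517e+04 Hz.
Step 3 — Parallel Q: Q = R/(ω₀L) = 630/(9.531e+04·0.0933) = 0.07085.
Step 4 — Bandwidth: Δω = ω₀/Q = 1.345e+06 rad/s; BW = Δω/(2π) = 2.141e+05 Hz.

(a) f₀ = 1.517e+04 Hz  (b) Q = 0.07085  (c) BW = 2.141e+05 Hz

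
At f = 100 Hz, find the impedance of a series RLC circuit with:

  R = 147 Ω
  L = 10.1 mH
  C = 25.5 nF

Step 1 — Angular frequency: ω = 2π·f = 2π·100 = 628.3 rad/s.
Step 2 — Component impedances:
  R: Z = R = 147 Ω
  L: Z = jωL = j·628.3·0.0101 = 0 + j6.346 Ω
  C: Z = 1/(jωC) = -j/(ω·C) = 0 - j6.241e+04 Ω
Step 3 — Series combination: Z_total = R + L + C = 147 - j6.241e+04 Ω = 6.241e+04∠-89.9° Ω.

Z = 147 - j6.241e+04 Ω = 6.241e+04∠-89.9° Ω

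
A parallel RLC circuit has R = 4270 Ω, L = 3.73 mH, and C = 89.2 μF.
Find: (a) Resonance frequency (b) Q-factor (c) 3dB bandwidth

Step 1 — Resonance: ω₀ = 1/√(LC) = 1/√(0.00373·8.92e-05) = 1734 rad/s.
Step 2 — f₀ = ω₀/(2π) = 275.9 Hz.
Step 3 — Parallel Q: Q = R/(ω₀L) = 4270/(1734·0.00373) = 660.3.
Step 4 — Bandwidth: Δω = ω₀/Q = 2.625 rad/s; BW = Δω/(2π) = 0.4179 Hz.

(a) f₀ = 275.9 Hz  (b) Q = 660.3  (c) BW = 0.4179 Hz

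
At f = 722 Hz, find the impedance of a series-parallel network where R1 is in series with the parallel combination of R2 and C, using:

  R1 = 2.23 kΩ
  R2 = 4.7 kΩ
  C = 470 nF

Step 1 — Angular frequency: ω = 2π·f = 2π·722 = 4536 rad/s.
Step 2 — Component impedances:
  R1: Z = R = 2230 Ω
  R2: Z = R = 4700 Ω
  C: Z = 1/(jωC) = -j/(ω·C) = 0 - j469 Ω
Step 3 — Parallel branch: R2 || C = 1/(1/R2 + 1/C) = 46.34 - j464.4 Ω.
Step 4 — Series with R1: Z_total = R1 + (R2 || C) = 2276 - j464.4 Ω = 2323∠-11.5° Ω.

Z = 2276 - j464.4 Ω = 2323∠-11.5° Ω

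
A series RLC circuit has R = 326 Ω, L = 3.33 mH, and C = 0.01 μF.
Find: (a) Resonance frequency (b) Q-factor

Step 1 — Resonance condition Im(Z)=0 gives ω₀ = 1/√(LC).
Step 2 — ω₀ = 1/√(0.00333·1e-08) = 1.733e+05 rad/s.
Step 3 — f₀ = ω₀/(2π) = 2.758e+04 Hz.
Step 4 — Series Q: Q = ω₀L/R = 1.733e+05·0.00333/326 = 1.77.

(a) f₀ = 2.758e+04 Hz  (b) Q = 1.77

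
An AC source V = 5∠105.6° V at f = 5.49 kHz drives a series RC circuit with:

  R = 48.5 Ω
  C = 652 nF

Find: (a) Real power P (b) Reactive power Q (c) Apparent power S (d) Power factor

Step 1 — Angular frequency: ω = 2π·f = 2π·5490 = 3.449e+04 rad/s.
Step 2 — Component impedances:
  R: Z = R = 48.5 Ω
  C: Z = 1/(jωC) = -j/(ω·C) = 0 - j44.46 Ω
Step 3 — Series combination: Z_total = R + C = 48.5 - j44.46 Ω = 65.8∠-42.5° Ω.
Step 4 — Source phasor: V = 5∠105.6° V = -1.345 + j4.816 V.
Step 5 — Current: I = V / Z = -0.06452 + j0.04014 A = 0.07599∠148.1° A.
Step 6 — Complex power: S = V·I* = 0.2801 - j0.2568 VA.
Step 7 — Real power: P = Re(S) = 0.2801 W.
Step 8 — Reactive power: Q = Im(S) = -0.2568 VAR.
Step 9 — Apparent power: |S| = 0.38 VA.
Step 10 — Power factor: PF = P/|S| = 0.7371 (leading).

(a) P = 0.2801 W  (b) Q = -0.2568 VAR  (c) S = 0.38 VA  (d) PF = 0.7371 (leading)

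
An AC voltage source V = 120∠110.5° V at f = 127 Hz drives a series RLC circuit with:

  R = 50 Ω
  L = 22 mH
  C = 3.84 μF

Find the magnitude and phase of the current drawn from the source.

Step 1 — Angular frequency: ω = 2π·f = 2π·127 = 798 rad/s.
Step 2 — Component impedances:
  R: Z = R = 50 Ω
  L: Z = jωL = j·798·0.022 = 0 + j17.56 Ω
  C: Z = 1/(jωC) = -j/(ω·C) = 0 - j326.4 Ω
Step 3 — Series combination: Z_total = R + L + C = 50 - j308.8 Ω = 312.8∠-80.8° Ω.
Step 4 — Source phasor: V = 120∠110.5° V = -42.02 + j112.4 V.
Step 5 — Ohm's law: I = V / Z_total = (-42.02 + j112.4) / (50 - j308.8) = -0.3762 - j0.07518 A.
Step 6 — Convert to polar: |I| = 0.3836 A, ∠I = -168.7°.

I = 0.3836∠-168.7° A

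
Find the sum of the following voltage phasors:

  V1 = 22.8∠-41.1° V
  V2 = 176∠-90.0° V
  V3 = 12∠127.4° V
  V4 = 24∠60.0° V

Step 1 — Convert each phasor to rectangular form:
  V1 = 22.8·(cos(-41.1°) + j·sin(-41.1°)) = 17.18 - j14.99 V
  V2 = 176·(cos(-90.0°) + j·sin(-90.0°)) = 0 - j176 V
  V3 = 12·(cos(127.4°) + j·sin(127.4°)) = -7.289 + j9.533 V
  V4 = 24·(cos(60.0°) + j·sin(60.0°)) = 12 + j20.78 V
Step 2 — Sum components: V_total = 21.89 - j160.7 V.
Step 3 — Convert to polar: |V_total| = 162.2 V, ∠V_total = -82.2°.

V_total = 162.2∠-82.2° V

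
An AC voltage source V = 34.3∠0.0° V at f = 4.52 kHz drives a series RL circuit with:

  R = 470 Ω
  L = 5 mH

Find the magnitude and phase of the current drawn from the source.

Step 1 — Angular frequency: ω = 2π·f = 2π·4520 = 2.84e+04 rad/s.
Step 2 — Component impedances:
  R: Z = R = 470 Ω
  L: Z = jωL = j·2.84e+04·0.005 = 0 + j142 Ω
Step 3 — Series combination: Z_total = R + L = 470 + j142 Ω = 491∠16.8° Ω.
Step 4 — Source phasor: V = 34.3∠0.0° V = 34.3 V.
Step 5 — Ohm's law: I = V / Z_total = (34.3) / (470 + j142) = 0.06687 - j0.0202 A.
Step 6 — Convert to polar: |I| = 0.06986 A, ∠I = -16.8°.

I = 0.06986∠-16.8° A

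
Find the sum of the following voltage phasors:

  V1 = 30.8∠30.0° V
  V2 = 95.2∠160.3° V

Step 1 — Convert each phasor to rectangular form:
  V1 = 30.8·(cos(30.0°) + j·sin(30.0°)) = 26.67 + j15.4 V
  V2 = 95.2·(cos(160.3°) + j·sin(160.3°)) = -89.63 + j32.09 V
Step 2 — Sum components: V_total = -62.95 + j47.49 V.
Step 3 — Convert to polar: |V_total| = 78.86 V, ∠V_total = 143.0°.

V_total = 78.86∠143.0° V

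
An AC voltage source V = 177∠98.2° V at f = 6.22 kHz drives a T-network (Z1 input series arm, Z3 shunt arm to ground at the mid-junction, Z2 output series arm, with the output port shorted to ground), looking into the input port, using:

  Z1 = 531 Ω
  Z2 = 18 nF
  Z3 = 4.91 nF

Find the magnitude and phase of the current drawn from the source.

Step 1 — Angular frequency: ω = 2π·f = 2π·6220 = 3.908e+04 rad/s.
Step 2 — Component impedances:
  Z1: Z = R = 531 Ω
  Z2: Z = 1/(jωC) = -j/(ω·C) = 0 - j1422 Ω
  Z3: Z = 1/(jωC) = -j/(ω·C) = 0 - j5211 Ω
Step 3 — With the output port shorted to ground, the output series arm Z2 runs from the junction to ground; the shunt arm Z3 also runs from the junction to ground. They appear in parallel: Z3 || Z2 = 0 - j1117 Ω.
Step 4 — Series with input arm Z1: Z_in = Z1 + (Z3 || Z2) = 531 - j1117 Ω = 1237∠-64.6° Ω.
Step 5 — Source phasor: V = 177∠98.2° V = -25.25 + j175.2 V.
Step 6 — Ohm's law: I = V / Z_total = (-25.25 + j175.2) / (531 - j1117) = -0.1367 + j0.04239 A.
Step 7 — Convert to polar: |I| = 0.1431 A, ∠I = 162.8°.

I = 0.1431∠162.8° A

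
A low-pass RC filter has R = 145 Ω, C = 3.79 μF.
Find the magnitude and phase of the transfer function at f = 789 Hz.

Step 1 — Angular frequency: ω = 2π·789 = 4957 rad/s.
Step 2 — Transfer function: H(jω) = 1/(1 + jωRC).
Step 3 — Denominator: 1 + jωRC = 1 + j·4957·145·3.79e-06 = 1 + j2.724.
Step 4 — H = 0.1187 - j0.3235.
Step 5 — Magnitude: |H| = 0.3446 (-9.3 dB); phase: φ = -69.8°.

|H| = 0.3446 (-9.3 dB), φ = -69.8°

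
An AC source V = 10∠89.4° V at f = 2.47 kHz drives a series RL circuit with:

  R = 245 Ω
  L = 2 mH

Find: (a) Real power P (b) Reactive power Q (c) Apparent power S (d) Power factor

Step 1 — Angular frequency: ω = 2π·f = 2π·2470 = 1.552e+04 rad/s.
Step 2 — Component impedances:
  R: Z = R = 245 Ω
  L: Z = jωL = j·1.552e+04·0.002 = 0 + j31.04 Ω
Step 3 — Series combination: Z_total = R + L = 245 + j31.04 Ω = 247∠7.2° Ω.
Step 4 — Source phasor: V = 10∠89.4° V = 0.1047 + j9.999 V.
Step 5 — Current: I = V / Z = 0.00551 + j0.04012 A = 0.04049∠82.2° A.
Step 6 — Complex power: S = V·I* = 0.4017 + j0.05089 VA.
Step 7 — Real power: P = Re(S) = 0.4017 W.
Step 8 — Reactive power: Q = Im(S) = 0.05089 VAR.
Step 9 — Apparent power: |S| = 0.4049 VA.
Step 10 — Power factor: PF = P/|S| = 0.9921 (lagging).

(a) P = 0.4017 W  (b) Q = 0.05089 VAR  (c) S = 0.4049 VA  (d) PF = 0.9921 (lagging)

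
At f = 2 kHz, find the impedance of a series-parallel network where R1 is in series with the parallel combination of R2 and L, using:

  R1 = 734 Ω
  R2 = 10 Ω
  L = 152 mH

Step 1 — Angular frequency: ω = 2π·f = 2π·2000 = 1.257e+04 rad/s.
Step 2 — Component impedances:
  R1: Z = R = 734 Ω
  R2: Z = R = 10 Ω
  L: Z = jωL = j·1.257e+04·0.152 = 0 + j1910 Ω
Step 3 — Parallel branch: R2 || L = 1/(1/R2 + 1/L) = 10 + j0.05235 Ω.
Step 4 — Series with R1: Z_total = R1 + (R2 || L) = 744 + j0.05235 Ω = 744∠0.0° Ω.

Z = 744 + j0.05235 Ω = 744∠0.0° Ω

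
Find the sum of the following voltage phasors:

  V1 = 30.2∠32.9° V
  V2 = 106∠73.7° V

Step 1 — Convert each phasor to rectangular form:
  V1 = 30.2·(cos(32.9°) + j·sin(32.9°)) = 25.36 + j16.4 V
  V2 = 106·(cos(73.7°) + j·sin(73.7°)) = 29.75 + j101.7 V
Step 2 — Sum components: V_total = 55.11 + j118.1 V.
Step 3 — Convert to polar: |V_total| = 130.4 V, ∠V_total = 65.0°.

V_total = 130.4∠65.0° V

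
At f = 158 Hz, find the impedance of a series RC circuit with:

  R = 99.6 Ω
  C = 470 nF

Step 1 — Angular frequency: ω = 2π·f = 2π·158 = 992.7 rad/s.
Step 2 — Component impedances:
  R: Z = R = 99.6 Ω
  C: Z = 1/(jωC) = -j/(ω·C) = 0 - j2143 Ω
Step 3 — Series combination: Z_total = R + C = 99.6 - j2143 Ω = 2146∠-87.3° Ω.

Z = 99.6 - j2143 Ω = 2146∠-87.3° Ω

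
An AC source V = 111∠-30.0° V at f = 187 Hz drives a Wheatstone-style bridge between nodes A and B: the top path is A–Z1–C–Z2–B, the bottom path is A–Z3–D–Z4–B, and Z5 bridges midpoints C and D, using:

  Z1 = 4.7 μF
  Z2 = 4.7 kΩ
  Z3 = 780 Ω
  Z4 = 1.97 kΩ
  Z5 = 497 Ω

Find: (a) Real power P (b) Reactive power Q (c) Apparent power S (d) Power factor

Step 1 — Angular frequency: ω = 2π·f = 2π·187 = 1175 rad/s.
Step 2 — Component impedances:
  Z1: Z = 1/(jωC) = -j/(ω·C) = 0 - j181.1 Ω
  Z2: Z = R = 4700 Ω
  Z3: Z = R = 780 Ω
  Z4: Z = R = 1970 Ω
  Z5: Z = R = 497 Ω
Step 3 — Bridge requires nodal analysis (the Z5 bridge couples midpoints C and D, so the two paths cannot be reduced to a simple series/parallel combination). Setting node B to ground and injecting 1 A at node A, the 3-node admittance system at A, C, D solves to V_A = Z_AB = 1546 - j96.5 Ω = 1549∠-3.6° Ω.
Step 4 — Source phasor: V = 111∠-30.0° V = 96.13 - j55.5 V.
Step 5 — Current: I = V / Z = 0.06415 - j0.03189 A = 0.07164∠-26.4° A.
Step 6 — Complex power: S = V·I* = 7.937 - j0.4953 VA.
Step 7 — Real power: P = Re(S) = 7.937 W.
Step 8 — Reactive power: Q = Im(S) = -0.4953 VAR.
Step 9 — Apparent power: |S| = 7.952 VA.
Step 10 — Power factor: PF = P/|S| = 0.9981 (leading).

(a) P = 7.937 W  (b) Q = -0.4953 VAR  (c) S = 7.952 VA  (d) PF = 0.9981 (leading)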